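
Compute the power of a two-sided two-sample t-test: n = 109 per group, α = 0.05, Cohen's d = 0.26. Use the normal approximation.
Power ≈ 0.48

Power calculation (two-sample t-test, normal approximation):
z_β = d · √(n/2) - z_{α/2}
z_β = 0.26 · √(109/2) - 1.960
z_β = 0.26 · 7.382 - 1.960
z_β = -0.041

Power = Φ(z_β) = Φ(-0.041) ≈ 0.484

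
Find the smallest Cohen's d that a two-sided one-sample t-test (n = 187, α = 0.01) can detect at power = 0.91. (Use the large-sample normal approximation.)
d ≈ 0.29

Minimum detectable effect (one-sample t-test, normal approximation):
d = (z_{α/2} + z_β) / √n
d = (2.576 + 1.341) / √187
d = 3.917 / 13.675
d ≈ 0.29

By Cohen's convention (0.2 small / 0.5 medium / 0.8 large): small effect.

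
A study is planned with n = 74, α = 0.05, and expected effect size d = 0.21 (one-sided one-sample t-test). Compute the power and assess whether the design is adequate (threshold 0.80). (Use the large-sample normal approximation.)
Power ≈ 0.56; the study is underpowered (power < 0.80)

Power calculation (one-sample t-test, normal approximation):
z_β = d · √n - z_α
z_β = 0.21 · √74 - 1.645
z_β = 0.21 · 8.602 - 1.645
z_β = 0.162

Power = Φ(z_β) = Φ(0.162) ≈ 0.564

Effect size d = 0.21 is small by Cohen's convention (0.2/0.5/0.8).

Threshold: power ≥ 0.80 is conventionally adequate.
Power ≈ 0.56 → the study is underpowered (power < 0.80).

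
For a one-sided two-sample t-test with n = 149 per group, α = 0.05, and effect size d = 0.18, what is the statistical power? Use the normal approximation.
Power ≈ 0.46

Power calculation (two-sample t-test, normal approximation):
z_β = d · √(n/2) - z_α
z_β = 0.18 · √(149/2) - 1.645
z_β = 0.18 · 8.631 - 1.645
z_β = -0.091

Power = Φ(z_β) = Φ(-0.091) ≈ 0.464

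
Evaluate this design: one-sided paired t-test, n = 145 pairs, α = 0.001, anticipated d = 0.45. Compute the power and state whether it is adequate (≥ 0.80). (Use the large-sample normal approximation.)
Power ≈ 0.99; the study is adequately powered (power ≥ 0.80)

Power calculation (paired t-test, normal approximation):
z_β = d · √n - z_α
z_β = 0.45 · √145 - 3.090
z_β = 0.45 · 12.042 - 3.090
z_β = 2.328

Power = Φ(z_β) = Φ(2.328) ≈ 0.990

Effect size d = 0.45 is small by Cohen's convention (0.2/0.5/0.8).

Threshold: power ≥ 0.80 is conventionally adequate.
Power ≈ 0.99 → the study is adequately powered (power ≥ 0.80).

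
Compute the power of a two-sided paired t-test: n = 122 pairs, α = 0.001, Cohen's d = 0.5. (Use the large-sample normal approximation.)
Power ≈ 0.99

Power calculation (paired t-test, normal approximation):
z_β = d · √n - z_{α/2}
z_β = 0.5 · √122 - 3.291
z_β = 0.5 · 11.045 - 3.291
z_β = 2.232

Power = Φ(z_β) = Φ(2.232) ≈ 0.987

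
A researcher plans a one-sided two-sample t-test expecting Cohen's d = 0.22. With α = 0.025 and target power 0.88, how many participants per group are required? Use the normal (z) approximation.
n = 407 per group

Sample size formula (two-sample t-test, normal approximation):
n = 2 · ((z_α + z_β) / d)²

z_α = 1.960 (for α = 0.025, one-sided)
z_β = 1.175 (for power = 0.88)
d = 0.22

n = 2 · ((1.960 + 1.175) / 0.22)²
n = 2 · (14.250)²
n ≈ 406.12
Round up to the next whole number: n = 407 per group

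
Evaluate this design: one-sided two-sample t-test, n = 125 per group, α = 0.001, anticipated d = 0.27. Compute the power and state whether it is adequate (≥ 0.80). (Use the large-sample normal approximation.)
Power ≈ 0.17; the study is underpowered (power < 0.80)

Power calculation (two-sample t-test, normal approximation):
z_β = d · √(n/2) - z_α
z_β = 0.27 · √(125/2) - 3.090
z_β = 0.27 · 7.906 - 3.090
z_β = -0.956

Power = Φ(z_β) = Φ(-0.956) ≈ 0.170

Effect size d = 0.27 is small by Cohen's convention (0.2/0.5/0.8).

Threshold: power ≥ 0.80 is conventionally adequate.
Power ≈ 0.17 → the study is underpowered (power < 0.80).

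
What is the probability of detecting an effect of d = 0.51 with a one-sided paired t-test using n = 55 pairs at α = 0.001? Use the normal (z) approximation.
Power ≈ 0.76

Power calculation (paired t-test, normal approximation):
z_β = d · √n - z_α
z_β = 0.51 · √55 - 3.090
z_β = 0.51 · 7.416 - 3.090
z_β = 0.692

Power = Φ(z_β) = Φ(0.692) ≈ 0.756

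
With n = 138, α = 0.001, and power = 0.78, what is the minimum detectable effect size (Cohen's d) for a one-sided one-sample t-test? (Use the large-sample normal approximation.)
d ≈ 0.33

Minimum detectable effect (one-sample t-test, normal approximation):
d = (z_α + z_β) / √n
d = (3.090 + 0.772) / √138
d = 3.862 / 11.747
d ≈ 0.33

By Cohen's convention (0.2 small / 0.5 medium / 0.8 large): small effect.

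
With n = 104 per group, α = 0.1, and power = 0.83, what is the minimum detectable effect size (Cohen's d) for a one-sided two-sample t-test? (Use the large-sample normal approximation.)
d ≈ 0.31

Minimum detectable effect (two-sample t-test, normal approximation):
d = (z_α + z_β) / √(n/2)
d = (1.282 + 0.954) / √(104/2)
d = 2.236 / 7.211
d ≈ 0.31

By Cohen's convention (0.2 small / 0.5 medium / 0.8 large): small effect.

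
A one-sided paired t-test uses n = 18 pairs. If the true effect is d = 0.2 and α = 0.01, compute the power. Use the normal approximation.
Power ≈ 0.07

Power calculation (paired t-test, normal approximation):
z_β = d · √n - z_α
z_β = 0.2 · √18 - 2.326
z_β = 0.2 · 4.243 - 2.326
z_β = -1.478

Power = Φ(z_β) = Φ(-1.478) ≈ 0.070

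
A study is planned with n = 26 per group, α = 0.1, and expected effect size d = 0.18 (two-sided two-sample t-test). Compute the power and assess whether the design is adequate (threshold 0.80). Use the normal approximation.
Power ≈ 0.16; the study is underpowered (power < 0.80)

Power calculation (two-sample t-test, normal approximation):
z_β = d · √(n/2) - z_{α/2}
z_β = 0.18 · √(26/2) - 1.645
z_β = 0.18 · 3.606 - 1.645
z_β = -0.996

Power = Φ(z_β) = Φ(-0.996) ≈ 0.160

Effect size d = 0.18 is very small by Cohen's convention (0.2/0.5/0.8).

Threshold: power ≥ 0.80 is conventionally adequate.
Power ≈ 0.16 → the study is underpowered (power < 0.80).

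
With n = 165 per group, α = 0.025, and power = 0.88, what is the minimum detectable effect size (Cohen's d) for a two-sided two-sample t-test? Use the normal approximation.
d ≈ 0.38

Minimum detectable effect (two-sample t-test, normal approximation):
d = (z_{α/2} + z_β) / √(n/2)
d = (2.241 + 1.175) / √(165/2)
d = 3.416 / 9.083
d ≈ 0.38

By Cohen's convention (0.2 small / 0.5 medium / 0.8 large): small effect.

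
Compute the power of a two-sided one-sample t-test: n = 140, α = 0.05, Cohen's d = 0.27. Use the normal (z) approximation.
Power ≈ 0.89

Power calculation (one-sample t-test, normal approximation):
z_β = d · √n - z_{α/2}
z_β = 0.27 · √140 - 1.960
z_β = 0.27 · 11.832 - 1.960
z_β = 1.235

Power = Φ(z_β) = Φ(1.235) ≈ 0.892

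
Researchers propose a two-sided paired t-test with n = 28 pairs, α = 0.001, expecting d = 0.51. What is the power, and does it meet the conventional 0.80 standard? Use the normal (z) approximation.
Power ≈ 0.28; the study is underpowered (power < 0.80)

Power calculation (paired t-test, normal approximation):
z_β = d · √n - z_{α/2}
z_β = 0.51 · √28 - 3.291
z_β = 0.51 · 5.292 - 3.291
z_β = -0.592

Power = Φ(z_β) = Φ(-0.592) ≈ 0.277

Effect size d = 0.51 is medium by Cohen's convention (0.2/0.5/0.8).

Threshold: power ≥ 0.80 is conventionally adequate.
Power ≈ 0.28 → the study is underpowered (power < 0.80).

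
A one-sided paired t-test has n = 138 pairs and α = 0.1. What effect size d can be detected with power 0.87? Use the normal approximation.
d ≈ 0.20

Minimum detectable effect (paired t-test, normal approximation):
d = (z_α + z_β) / √n
d = (1.282 + 1.126) / √138
d = 2.408 / 11.747
d ≈ 0.20

By Cohen's convention (0.2 small / 0.5 medium / 0.8 large): small effect.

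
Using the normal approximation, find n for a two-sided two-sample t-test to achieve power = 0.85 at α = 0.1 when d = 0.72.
n = 28 per group

Sample size formula (two-sample t-test, normal approximation):
n = 2 · ((z_{α/2} + z_β) / d)²

z_{α/2} = 1.645 (for α = 0.1, two-sided)
z_β = 1.036 (for power = 0.85)
d = 0.72

n = 2 · ((1.645 + 1.036) / 0.72)²
n = 2 · (3.724)²
n ≈ 27.74
Round up to the next whole number: n = 28 per group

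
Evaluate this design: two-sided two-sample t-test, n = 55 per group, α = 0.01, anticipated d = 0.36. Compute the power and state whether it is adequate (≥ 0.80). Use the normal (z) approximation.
Power ≈ 0.25; the study is underpowered (power < 0.80)

Power calculation (two-sample t-test, normal approximation):
z_β = d · √(n/2) - z_{α/2}
z_β = 0.36 · √(55/2) - 2.576
z_β = 0.36 · 5.244 - 2.576
z_β = -0.688

Power = Φ(z_β) = Φ(-0.688) ≈ 0.246

Effect size d = 0.36 is small by Cohen's convention (0.2/0.5/0.8).

Threshold: power ≥ 0.80 is conventionally adequate.
Power ≈ 0.25 → the study is underpowered (power < 0.80).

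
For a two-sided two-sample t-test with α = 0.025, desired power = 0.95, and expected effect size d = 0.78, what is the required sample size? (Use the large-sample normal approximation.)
n = 50 per group

Sample size formula (two-sample t-test, normal approximation):
n = 2 · ((z_{α/2} + z_β) / d)²

z_{α/2} = 2.241 (for α = 0.025, two-sided)
z_β = 1.645 (for power = 0.95)
d = 0.78

n = 2 · ((2.241 + 1.645) / 0.78)²
n = 2 · (4.982)²
n ≈ 49.64
Round up to the next whole number: n = 50 per group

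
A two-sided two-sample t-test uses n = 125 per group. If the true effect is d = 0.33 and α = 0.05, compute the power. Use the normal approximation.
Power ≈ 0.74

Power calculation (two-sample t-test, normal approximation):
z_β = d · √(n/2) - z_{α/2}
z_β = 0.33 · √(125/2) - 1.960
z_β = 0.33 · 7.906 - 1.960
z_β = 0.649

Power = Φ(z_β) = Φ(0.649) ≈ 0.742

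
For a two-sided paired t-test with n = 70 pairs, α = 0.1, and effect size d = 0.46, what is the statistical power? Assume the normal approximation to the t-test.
Power ≈ 0.99

Power calculation (paired t-test, normal approximation):
z_β = d · √n - z_{α/2}
z_β = 0.46 · √70 - 1.645
z_β = 0.46 · 8.367 - 1.645
z_β = 2.204

Power = Φ(z_β) = Φ(2.204) ≈ 0.986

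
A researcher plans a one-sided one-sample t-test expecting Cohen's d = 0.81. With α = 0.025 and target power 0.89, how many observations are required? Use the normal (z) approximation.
n = 16

Sample size formula (one-sample t-test, normal approximation):
n = ((z_α + z_β) / d)²

z_α = 1.960 (for α = 0.025, one-sided)
z_β = 1.227 (for power = 0.89)
d = 0.81

n = ((1.960 + 1.227) / 0.81)²
n = (3.935)²
n ≈ 15.48
Round up to the next whole number: n = 16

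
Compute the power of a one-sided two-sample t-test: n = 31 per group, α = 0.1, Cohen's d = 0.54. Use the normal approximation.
Power ≈ 0.80

Power calculation (two-sample t-test, normal approximation):
z_β = d · √(n/2) - z_α
z_β = 0.54 · √(31/2) - 1.282
z_β = 0.54 · 3.937 - 1.282
z_β = 0.844

Power = Φ(z_β) = Φ(0.844) ≈ 0.801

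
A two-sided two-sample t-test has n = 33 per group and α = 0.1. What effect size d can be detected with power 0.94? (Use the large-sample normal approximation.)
d ≈ 0.79

Minimum detectable effect (two-sample t-test, normal approximation):
d = (z_{α/2} + z_β) / √(n/2)
d = (1.645 + 1.555) / √(33/2)
d = 3.200 / 4.062
d ≈ 0.79

By Cohen's convention (0.2 small / 0.5 medium / 0.8 large): medium effect.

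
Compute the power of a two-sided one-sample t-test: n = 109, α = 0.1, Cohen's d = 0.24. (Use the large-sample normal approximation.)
Power ≈ 0.81

Power calculation (one-sample t-test, normal approximation):
z_β = d · √n - z_{α/2}
z_β = 0.24 · √109 - 1.645
z_β = 0.24 · 10.440 - 1.645
z_β = 0.861

Power = Φ(z_β) = Φ(0.861) ≈ 0.805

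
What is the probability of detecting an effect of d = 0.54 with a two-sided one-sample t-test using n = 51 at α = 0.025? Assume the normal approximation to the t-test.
Power ≈ 0.95

Power calculation (one-sample t-test, normal approximation):
z_β = d · √n - z_{α/2}
z_β = 0.54 · √51 - 2.241
z_β = 0.54 · 7.141 - 2.241
z_β = 1.615

Power = Φ(z_β) = Φ(1.615) ≈ 0.947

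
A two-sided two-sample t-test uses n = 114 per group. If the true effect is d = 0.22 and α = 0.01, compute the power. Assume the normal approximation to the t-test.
Power ≈ 0.18

Power calculation (two-sample t-test, normal approximation):
z_β = d · √(n/2) - z_{α/2}
z_β = 0.22 · √(114/2) - 2.576
z_β = 0.22 · 7.550 - 2.576
z_β = -0.915

Power = Φ(z_β) = Φ(-0.915) ≈ 0.180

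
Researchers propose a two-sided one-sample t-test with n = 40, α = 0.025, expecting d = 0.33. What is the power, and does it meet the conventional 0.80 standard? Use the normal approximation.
Power ≈ 0.44; the study is underpowered (power < 0.80)

Power calculation (one-sample t-test, normal approximation):
z_β = d · √n - z_{α/2}
z_β = 0.33 · √40 - 2.241
z_β = 0.33 · 6.325 - 2.241
z_β = -0.154

Power = Φ(z_β) = Φ(-0.154) ≈ 0.439

Effect size d = 0.33 is small by Cohen's convention (0.2/0.5/0.8).

Threshold: power ≥ 0.80 is conventionally adequate.
Power ≈ 0.44 → the study is underpowered (power < 0.80).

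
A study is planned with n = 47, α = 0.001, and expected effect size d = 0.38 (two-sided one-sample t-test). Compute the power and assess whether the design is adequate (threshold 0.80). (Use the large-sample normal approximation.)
Power ≈ 0.25; the study is underpowered (power < 0.80)

Power calculation (one-sample t-test, normal approximation):
z_β = d · √n - z_{α/2}
z_β = 0.38 · √47 - 3.291
z_β = 0.38 · 6.856 - 3.291
z_β = -0.685

Power = Φ(z_β) = Φ(-0.685) ≈ 0.247

Effect size d = 0.38 is small by Cohen's convention (0.2/0.5/0.8).

Threshold: power ≥ 0.80 is conventionally adequate.
Power ≈ 0.25 → the study is underpowered (power < 0.80).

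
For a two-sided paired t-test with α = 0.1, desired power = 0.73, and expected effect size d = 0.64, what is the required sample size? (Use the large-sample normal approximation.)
n = 13 pairs

Sample size formula (paired t-test, normal approximation):
n = ((z_{α/2} + z_β) / d)²

z_{α/2} = 1.645 (for α = 0.1, two-sided)
z_β = 0.613 (for power = 0.73)
d = 0.64

n = ((1.645 + 0.613) / 0.64)²
n = (3.528)²
n ≈ 12.45
Round up to the next whole number: n = 13 pairs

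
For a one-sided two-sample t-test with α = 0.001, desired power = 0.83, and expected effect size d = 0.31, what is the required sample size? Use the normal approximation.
n = 341 per group

Sample size formula (two-sample t-test, normal approximation):
n = 2 · ((z_α + z_β) / d)²

z_α = 3.090 (for α = 0.001, one-sided)
z_β = 0.954 (for power = 0.83)
d = 0.31

n = 2 · ((3.090 + 0.954) / 0.31)²
n = 2 · (13.045)²
n ≈ 340.34
Round up to the next whole number: n = 341 per group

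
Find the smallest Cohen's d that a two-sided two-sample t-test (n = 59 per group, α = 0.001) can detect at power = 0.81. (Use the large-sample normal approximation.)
d ≈ 0.77

Minimum detectable effect (two-sample t-test, normal approximation):
d = (z_{α/2} + z_β) / √(n/2)
d = (3.291 + 0.878) / √(59/2)
d = 4.168 / 5.431
d ≈ 0.77

By Cohen's convention (0.2 small / 0.5 medium / 0.8 large): medium effect.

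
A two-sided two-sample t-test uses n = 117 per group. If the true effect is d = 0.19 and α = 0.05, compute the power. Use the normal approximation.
Power ≈ 0.31

Power calculation (two-sample t-test, normal approximation):
z_β = d · √(n/2) - z_{α/2}
z_β = 0.19 · √(117/2) - 1.960
z_β = 0.19 · 7.649 - 1.960
z_β = -0.507

Power = Φ(z_β) = Φ(-0.507) ≈ 0.306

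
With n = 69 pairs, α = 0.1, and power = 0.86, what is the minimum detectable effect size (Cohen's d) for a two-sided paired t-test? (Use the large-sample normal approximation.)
d ≈ 0.33

Minimum detectable effect (paired t-test, normal approximation):
d = (z_{α/2} + z_β) / √n
d = (1.645 + 1.080) / √69
d = 2.725 / 8.307
d ≈ 0.33

By Cohen's convention (0.2 small / 0.5 medium / 0.8 large): small effect.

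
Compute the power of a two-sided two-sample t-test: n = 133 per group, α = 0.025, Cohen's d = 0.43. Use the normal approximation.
Power ≈ 0.90

Power calculation (two-sample t-test, normal approximation):
z_β = d · √(n/2) - z_{α/2}
z_β = 0.43 · √(133/2) - 2.241
z_β = 0.43 · 8.155 - 2.241
z_β = 1.265

Power = Φ(z_β) = Φ(1.265) ≈ 0.897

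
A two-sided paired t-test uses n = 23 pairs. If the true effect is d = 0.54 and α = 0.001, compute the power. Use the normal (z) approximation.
Power ≈ 0.24

Power calculation (paired t-test, normal approximation):
z_β = d · √n - z_{α/2}
z_β = 0.54 · √23 - 3.291
z_β = 0.54 · 4.796 - 3.291
z_β = -0.701

Power = Φ(z_β) = Φ(-0.701) ≈ 0.242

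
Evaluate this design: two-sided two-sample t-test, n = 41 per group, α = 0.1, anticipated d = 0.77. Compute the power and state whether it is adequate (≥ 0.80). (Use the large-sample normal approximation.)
Power ≈ 0.97; the study is adequately powered (power ≥ 0.80)

Power calculation (two-sample t-test, normal approximation):
z_β = d · √(n/2) - z_{α/2}
z_β = 0.77 · √(41/2) - 1.645
z_β = 0.77 · 4.528 - 1.645
z_β = 1.841

Power = Φ(z_β) = Φ(1.841) ≈ 0.967

Effect size d = 0.77 is medium by Cohen's convention (0.2/0.5/0.8).

Threshold: power ≥ 0.80 is conventionally adequate.
Power ≈ 0.97 → the study is adequately powered (power ≥ 0.80).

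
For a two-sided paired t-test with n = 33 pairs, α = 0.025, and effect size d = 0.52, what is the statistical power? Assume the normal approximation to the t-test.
Power ≈ 0.77

Power calculation (paired t-test, normal approximation):
z_β = d · √n - z_{α/2}
z_β = 0.52 · √33 - 2.241
z_β = 0.52 · 5.745 - 2.241
z_β = 0.746

Power = Φ(z_β) = Φ(0.746) ≈ 0.772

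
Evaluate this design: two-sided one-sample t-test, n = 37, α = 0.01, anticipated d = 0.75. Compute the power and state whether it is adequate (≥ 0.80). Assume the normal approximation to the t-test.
Power ≈ 0.98; the study is adequately powered (power ≥ 0.80)

Power calculation (one-sample t-test, normal approximation):
z_β = d · √n - z_{α/2}
z_β = 0.75 · √37 - 2.576
z_β = 0.75 · 6.083 - 2.576
z_β = 1.986

Power = Φ(z_β) = Φ(1.986) ≈ 0.976

Effect size d = 0.75 is medium by Cohen's convention (0.2/0.5/0.8).

Threshold: power ≥ 0.80 is conventionally adequate.
Power ≈ 0.98 → the study is adequately powered (power ≥ 0.80).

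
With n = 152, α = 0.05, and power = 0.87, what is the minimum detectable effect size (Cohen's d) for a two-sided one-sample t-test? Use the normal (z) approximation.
d ≈ 0.25

Minimum detectable effect (one-sample t-test, normal approximation):
d = (z_{α/2} + z_β) / √n
d = (1.960 + 1.126) / √152
d = 3.086 / 12.329
d ≈ 0.25

By Cohen's convention (0.2 small / 0.5 medium / 0.8 large): small effect.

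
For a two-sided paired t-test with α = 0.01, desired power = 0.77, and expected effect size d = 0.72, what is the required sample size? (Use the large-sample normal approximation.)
n = 22 pairs

Sample size formula (paired t-test, normal approximation):
n = ((z_{α/2} + z_β) / d)²

z_{α/2} = 2.576 (for α = 0.01, two-sided)
z_β = 0.739 (for power = 0.77)
d = 0.72

n = ((2.576 + 0.739) / 0.72)²
n = (4.604)²
n ≈ 21.20
Round up to the next whole number: n = 22 pairs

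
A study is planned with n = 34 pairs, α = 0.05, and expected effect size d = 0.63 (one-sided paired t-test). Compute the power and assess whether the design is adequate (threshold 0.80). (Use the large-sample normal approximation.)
Power ≈ 0.98; the study is adequately powered (power ≥ 0.80)

Power calculation (paired t-test, normal approximation):
z_β = d · √n - z_α
z_β = 0.63 · √34 - 1.645
z_β = 0.63 · 5.831 - 1.645
z_β = 2.029

Power = Φ(z_β) = Φ(2.029) ≈ 0.979

Effect size d = 0.63 is medium by Cohen's convention (0.2/0.5/0.8).

Threshold: power ≥ 0.80 is conventionally adequate.
Power ≈ 0.98 → the study is adequately powered (power ≥ 0.80).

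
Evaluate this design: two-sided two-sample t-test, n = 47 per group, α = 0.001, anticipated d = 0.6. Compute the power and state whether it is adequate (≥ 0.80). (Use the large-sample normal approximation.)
Power ≈ 0.35; the study is underpowered (power < 0.80)

Power calculation (two-sample t-test, normal approximation):
z_β = d · √(n/2) - z_{α/2}
z_β = 0.6 · √(47/2) - 3.291
z_β = 0.6 · 4.848 - 3.291
z_β = -0.382

Power = Φ(z_β) = Φ(-0.382) ≈ 0.351

Effect size d = 0.6 is medium by Cohen's convention (0.2/0.5/0.8).

Threshold: power ≥ 0.80 is conventionally adequate.
Power ≈ 0.35 → the study is underpowered (power < 0.80).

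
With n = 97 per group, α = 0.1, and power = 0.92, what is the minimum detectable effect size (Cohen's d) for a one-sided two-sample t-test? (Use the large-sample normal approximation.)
d ≈ 0.39

Minimum detectable effect (two-sample t-test, normal approximation):
d = (z_α + z_β) / √(n/2)
d = (1.282 + 1.405) / √(97/2)
d = 2.687 / 6.964
d ≈ 0.39

By Cohen's convention (0.2 small / 0.5 medium / 0.8 large): small effect.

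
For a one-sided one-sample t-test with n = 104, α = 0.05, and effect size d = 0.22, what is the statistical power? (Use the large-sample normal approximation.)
Power ≈ 0.73

Power calculation (one-sample t-test, normal approximation):
z_β = d · √n - z_α
z_β = 0.22 · √104 - 1.645
z_β = 0.22 · 10.198 - 1.645
z_β = 0.599

Power = Φ(z_β) = Φ(0.599) ≈ 0.725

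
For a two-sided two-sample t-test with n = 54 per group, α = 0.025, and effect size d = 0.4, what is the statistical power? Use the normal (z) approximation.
Power ≈ 0.44

Power calculation (two-sample t-test, normal approximation):
z_β = d · √(n/2) - z_{α/2}
z_β = 0.4 · √(54/2) - 2.241
z_β = 0.4 · 5.196 - 2.241
z_β = -0.163

Power = Φ(z_β) = Φ(-0.163) ≈ 0.435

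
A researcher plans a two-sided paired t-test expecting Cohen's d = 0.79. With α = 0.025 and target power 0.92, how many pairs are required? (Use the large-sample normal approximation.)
n = 22 pairs

Sample size formula (paired t-test, normal approximation):
n = ((z_{α/2} + z_β) / d)²

z_{α/2} = 2.241 (for α = 0.025, two-sided)
z_β = 1.405 (for power = 0.92)
d = 0.79

n = ((2.241 + 1.405) / 0.79)²
n = (4.615)²
n ≈ 21.30
Round up to the next whole number: n = 22 pairs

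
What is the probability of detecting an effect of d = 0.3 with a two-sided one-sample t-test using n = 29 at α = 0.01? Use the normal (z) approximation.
Power ≈ 0.17

Power calculation (one-sample t-test, normal approximation):
z_β = d · √n - z_{α/2}
z_β = 0.3 · √29 - 2.576
z_β = 0.3 · 5.385 - 2.576
z_β = -0.960

Power = Φ(z_β) = Φ(-0.960) ≈ 0.168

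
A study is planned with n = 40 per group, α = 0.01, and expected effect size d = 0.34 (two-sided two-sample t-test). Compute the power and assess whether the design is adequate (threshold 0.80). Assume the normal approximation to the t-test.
Power ≈ 0.15; the study is underpowered (power < 0.80)

Power calculation (two-sample t-test, normal approximation):
z_β = d · √(n/2) - z_{α/2}
z_β = 0.34 · √(40/2) - 2.576
z_β = 0.34 · 4.472 - 2.576
z_β = -1.055

Power = Φ(z_β) = Φ(-1.055) ≈ 0.146

Effect size d = 0.34 is small by Cohen's convention (0.2/0.5/0.8).

Threshold: power ≥ 0.80 is conventionally adequate.
Power ≈ 0.15 → the study is underpowered (power < 0.80).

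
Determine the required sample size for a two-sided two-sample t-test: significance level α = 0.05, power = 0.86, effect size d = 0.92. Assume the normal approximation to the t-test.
n = 22 per group

Sample size formula (two-sample t-test, normal approximation):
n = 2 · ((z_{α/2} + z_β) / d)²

z_{α/2} = 1.960 (for α = 0.05, two-sided)
z_β = 1.080 (for power = 0.86)
d = 0.92

n = 2 · ((1.960 + 1.080) / 0.92)²
n = 2 · (3.304)²
n ≈ 21.83
Round up to the next whole number: n = 22 per group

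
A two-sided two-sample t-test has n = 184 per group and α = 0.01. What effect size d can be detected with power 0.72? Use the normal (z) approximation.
d ≈ 0.33

Minimum detectable effect (two-sample t-test, normal approximation):
d = (z_{α/2} + z_β) / √(n/2)
d = (2.576 + 0.583) / √(184/2)
d = 3.159 / 9.592
d ≈ 0.33

By Cohen's convention (0.2 small / 0.5 medium / 0.8 large): small effect.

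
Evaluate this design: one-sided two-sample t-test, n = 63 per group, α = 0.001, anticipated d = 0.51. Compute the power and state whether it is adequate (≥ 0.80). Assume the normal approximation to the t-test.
Power ≈ 0.41; the study is underpowered (power < 0.80)

Power calculation (two-sample t-test, normal approximation):
z_β = d · √(n/2) - z_α
z_β = 0.51 · √(63/2) - 3.090
z_β = 0.51 · 5.612 - 3.090
z_β = -0.228

Power = Φ(z_β) = Φ(-0.228) ≈ 0.410

Effect size d = 0.51 is medium by Cohen's convention (0.2/0.5/0.8).

Threshold: power ≥ 0.80 is conventionally adequate.
Power ≈ 0.41 → the study is underpowered (power < 0.80).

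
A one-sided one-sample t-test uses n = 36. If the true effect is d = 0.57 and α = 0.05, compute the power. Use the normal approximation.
Power ≈ 0.96

Power calculation (one-sample t-test, normal approximation):
z_β = d · √n - z_α
z_β = 0.57 · √36 - 1.645
z_β = 0.57 · 6.000 - 1.645
z_β = 1.775

Power = Φ(z_β) = Φ(1.775) ≈ 0.962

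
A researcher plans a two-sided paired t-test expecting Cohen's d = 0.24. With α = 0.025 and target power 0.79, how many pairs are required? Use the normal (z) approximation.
n = 162 pairs

Sample size formula (paired t-test, normal approximation):
n = ((z_{α/2} + z_β) / d)²

z_{α/2} = 2.241 (for α = 0.025, two-sided)
z_β = 0.806 (for power = 0.79)
d = 0.24

n = ((2.241 + 0.806) / 0.24)²
n = (12.696)²
n ≈ 161.19
Round up to the next whole number: n = 162 pairs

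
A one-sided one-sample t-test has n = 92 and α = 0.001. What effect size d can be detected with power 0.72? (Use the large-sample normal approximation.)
d ≈ 0.38

Minimum detectable effect (one-sample t-test, normal approximation):
d = (z_α + z_β) / √n
d = (3.090 + 0.583) / √92
d = 3.673 / 9.592
d ≈ 0.38

By Cohen's convention (0.2 small / 0.5 medium / 0.8 large): small effect.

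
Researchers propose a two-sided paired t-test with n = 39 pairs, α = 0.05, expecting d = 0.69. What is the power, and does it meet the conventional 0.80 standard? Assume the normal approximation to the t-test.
Power ≈ 0.99; the study is adequately powered (power ≥ 0.80)

Power calculation (paired t-test, normal approximation):
z_β = d · √n - z_{α/2}
z_β = 0.69 · √39 - 1.960
z_β = 0.69 · 6.245 - 1.960
z_β = 2.349

Power = Φ(z_β) = Φ(2.349) ≈ 0.991

Effect size d = 0.69 is medium by Cohen's convention (0.2/0.5/0.8).

Threshold: power ≥ 0.80 is conventionally adequate.
Power ≈ 0.99 → the study is adequately powered (power ≥ 0.80).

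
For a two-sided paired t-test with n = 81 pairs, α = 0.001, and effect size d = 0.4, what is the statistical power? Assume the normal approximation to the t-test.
Power ≈ 0.62

Power calculation (paired t-test, normal approximation):
z_β = d · √n - z_{α/2}
z_β = 0.4 · √81 - 3.291
z_β = 0.4 · 9.000 - 3.291
z_β = 0.309

Power = Φ(z_β) = Φ(0.309) ≈ 0.622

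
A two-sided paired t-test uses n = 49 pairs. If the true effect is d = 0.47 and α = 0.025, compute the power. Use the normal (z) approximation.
Power ≈ 0.85

Power calculation (paired t-test, normal approximation):
z_β = d · √n - z_{α/2}
z_β = 0.47 · √49 - 2.241
z_β = 0.47 · 7.000 - 2.241
z_β = 1.049

Power = Φ(z_β) = Φ(1.049) ≈ 0.853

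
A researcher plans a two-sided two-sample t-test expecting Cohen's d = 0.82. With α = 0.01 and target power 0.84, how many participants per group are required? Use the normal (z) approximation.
n = 38 per group

Sample size formula (two-sample t-test, normal approximation):
n = 2 · ((z_{α/2} + z_β) / d)²

z_{α/2} = 2.576 (for α = 0.01, two-sided)
z_β = 0.994 (for power = 0.84)
d = 0.82

n = 2 · ((2.576 + 0.994) / 0.82)²
n = 2 · (4.354)²
n ≈ 37.91
Round up to the next whole number: n = 38 per group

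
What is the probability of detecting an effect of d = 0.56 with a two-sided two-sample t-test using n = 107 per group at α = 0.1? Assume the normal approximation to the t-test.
Power ≈ 0.99

Power calculation (two-sample t-test, normal approximation):
z_β = d · √(n/2) - z_{α/2}
z_β = 0.56 · √(107/2) - 1.645
z_β = 0.56 · 7.314 - 1.645
z_β = 2.451

Power = Φ(z_β) = Φ(2.451) ≈ 0.993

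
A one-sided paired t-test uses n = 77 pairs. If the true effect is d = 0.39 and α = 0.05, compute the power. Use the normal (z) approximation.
Power ≈ 0.96

Power calculation (paired t-test, normal approximation):
z_β = d · √n - z_α
z_β = 0.39 · √77 - 1.645
z_β = 0.39 · 8.775 - 1.645
z_β = 1.777

Power = Φ(z_β) = Φ(1.777) ≈ 0.962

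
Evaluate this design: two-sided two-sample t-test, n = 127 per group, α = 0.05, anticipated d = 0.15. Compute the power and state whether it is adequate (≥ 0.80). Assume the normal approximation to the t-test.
Power ≈ 0.22; the study is underpowered (power < 0.80)

Power calculation (two-sample t-test, normal approximation):
z_β = d · √(n/2) - z_{α/2}
z_β = 0.15 · √(127/2) - 1.960
z_β = 0.15 · 7.969 - 1.960
z_β = -0.765

Power = Φ(z_β) = Φ(-0.765) ≈ 0.222

Effect size d = 0.15 is very small by Cohen's convention (0.2/0.5/0.8).

Threshold: power ≥ 0.80 is conventionally adequate.
Power ≈ 0.22 → the study is underpowered (power < 0.80).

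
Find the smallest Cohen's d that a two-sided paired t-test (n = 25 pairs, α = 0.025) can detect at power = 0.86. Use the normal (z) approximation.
d ≈ 0.66

Minimum detectable effect (paired t-test, normal approximation):
d = (z_{α/2} + z_β) / √n
d = (2.241 + 1.080) / √25
d = 3.322 / 5.000
d ≈ 0.66

By Cohen's convention (0.2 small / 0.5 medium / 0.8 large): medium effect.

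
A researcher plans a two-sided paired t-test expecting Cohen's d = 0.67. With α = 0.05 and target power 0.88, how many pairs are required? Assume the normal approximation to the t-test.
n = 22 pairs

Sample size formula (paired t-test, normal approximation):
n = ((z_{α/2} + z_β) / d)²

z_{α/2} = 1.960 (for α = 0.05, two-sided)
z_β = 1.175 (for power = 0.88)
d = 0.67

n = ((1.960 + 1.175) / 0.67)²
n = (4.679)²
n ≈ 21.89
Round up to the next whole number: n = 22 pairs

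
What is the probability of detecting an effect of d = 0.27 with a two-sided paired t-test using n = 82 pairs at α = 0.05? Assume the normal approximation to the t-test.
Power ≈ 0.69

Power calculation (paired t-test, normal approximation):
z_β = d · √n - z_{α/2}
z_β = 0.27 · √82 - 1.960
z_β = 0.27 · 9.055 - 1.960
z_β = 0.485

Power = Φ(z_β) = Φ(0.485) ≈ 0.686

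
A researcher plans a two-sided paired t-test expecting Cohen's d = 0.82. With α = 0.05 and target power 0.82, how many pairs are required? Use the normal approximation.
n = 13 pairs

Sample size formula (paired t-test, normal approximation):
n = ((z_{α/2} + z_β) / d)²

z_{α/2} = 1.960 (for α = 0.05, two-sided)
z_β = 0.915 (for power = 0.82)
d = 0.82

n = ((1.960 + 0.915) / 0.82)²
n = (3.506)²
n ≈ 12.29
Round up to the next whole number: n = 13 pairs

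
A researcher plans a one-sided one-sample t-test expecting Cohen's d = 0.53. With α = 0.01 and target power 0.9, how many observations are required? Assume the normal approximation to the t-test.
n = 47

Sample size formula (one-sample t-test, normal approximation):
n = ((z_α + z_β) / d)²

z_α = 2.326 (for α = 0.01, one-sided)
z_β = 1.282 (for power = 0.9)
d = 0.53

n = ((2.326 + 1.282) / 0.53)²
n = (6.808)²
n ≈ 46.35
Round up to the next whole number: n = 47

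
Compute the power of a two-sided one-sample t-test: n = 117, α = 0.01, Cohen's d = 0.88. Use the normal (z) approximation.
Power ≈ 1.00

Power calculation (one-sample t-test, normal approximation):
z_β = d · √n - z_{α/2}
z_β = 0.88 · √117 - 2.576
z_β = 0.88 · 10.817 - 2.576
z_β = 6.943

Power = Φ(z_β) = Φ(6.943) ≈ 1.000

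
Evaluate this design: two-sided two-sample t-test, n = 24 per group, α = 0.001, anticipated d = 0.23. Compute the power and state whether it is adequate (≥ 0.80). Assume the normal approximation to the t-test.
Power ≈ 0.01; the study is underpowered (power < 0.80)

Power calculation (two-sample t-test, normal approximation):
z_β = d · √(n/2) - z_{α/2}
z_β = 0.23 · √(24/2) - 3.291
z_β = 0.23 · 3.464 - 3.291
z_β = -2.494

Power = Φ(z_β) = Φ(-2.494) ≈ 0.006

Effect size d = 0.23 is small by Cohen's convention (0.2/0.5/0.8).

Threshold: power ≥ 0.80 is conventionally adequate.
Power ≈ 0.01 → the study is underpowered (power < 0.80).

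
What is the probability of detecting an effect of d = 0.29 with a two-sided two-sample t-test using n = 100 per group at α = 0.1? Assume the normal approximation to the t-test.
Power ≈ 0.66

Power calculation (two-sample t-test, normal approximation):
z_β = d · √(n/2) - z_{α/2}
z_β = 0.29 · √(100/2) - 1.645
z_β = 0.29 · 7.071 - 1.645
z_β = 0.406

Power = Φ(z_β) = Φ(0.406) ≈ 0.658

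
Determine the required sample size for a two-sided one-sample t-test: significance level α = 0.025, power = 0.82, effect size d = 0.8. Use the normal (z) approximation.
n = 16

Sample size formula (one-sample t-test, normal approximation):
n = ((z_{α/2} + z_β) / d)²

z_{α/2} = 2.241 (for α = 0.025, two-sided)
z_β = 0.915 (for power = 0.82)
d = 0.8

n = ((2.241 + 0.915) / 0.8)²
n = (3.945)²
n ≈ 15.56
Round up to the next whole number: n = 16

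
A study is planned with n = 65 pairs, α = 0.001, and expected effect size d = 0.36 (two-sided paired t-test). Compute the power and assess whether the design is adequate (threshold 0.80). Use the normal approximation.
Power ≈ 0.35; the study is underpowered (power < 0.80)

Power calculation (paired t-test, normal approximation):
z_β = d · √n - z_{α/2}
z_β = 0.36 · √65 - 3.291
z_β = 0.36 · 8.062 - 3.291
z_β = -0.388

Power = Φ(z_β) = Φ(-0.388) ≈ 0.349

Effect size d = 0.36 is small by Cohen's convention (0.2/0.5/0.8).

Threshold: power ≥ 0.80 is conventionally adequate.
Power ≈ 0.35 → the study is underpowered (power < 0.80).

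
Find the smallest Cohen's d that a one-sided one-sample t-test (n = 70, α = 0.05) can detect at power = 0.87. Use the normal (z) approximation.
d ≈ 0.33

Minimum detectable effect (one-sample t-test, normal approximation):
d = (z_α + z_β) / √n
d = (1.645 + 1.126) / √70
d = 2.771 / 8.367
d ≈ 0.33

By Cohen's convention (0.2 small / 0.5 medium / 0.8 large): small effect.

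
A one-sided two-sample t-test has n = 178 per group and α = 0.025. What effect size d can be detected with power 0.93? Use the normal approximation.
d ≈ 0.36

Minimum detectable effect (two-sample t-test, normal approximation):
d = (z_α + z_β) / √(n/2)
d = (1.960 + 1.476) / √(178/2)
d = 3.436 / 9.434
d ≈ 0.36

By Cohen's convention (0.2 small / 0.5 medium / 0.8 large): small effect.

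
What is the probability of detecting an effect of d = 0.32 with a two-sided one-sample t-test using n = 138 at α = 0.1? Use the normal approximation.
Power ≈ 0.98

Power calculation (one-sample t-test, normal approximation):
z_β = d · √n - z_{α/2}
z_β = 0.32 · √138 - 1.645
z_β = 0.32 · 11.747 - 1.645
z_β = 2.114

Power = Φ(z_β) = Φ(2.114) ≈ 0.983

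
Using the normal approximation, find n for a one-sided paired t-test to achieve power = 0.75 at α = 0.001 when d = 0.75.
n = 26 pairs

Sample size formula (paired t-test, normal approximation):
n = ((z_α + z_β) / d)²

z_α = 3.090 (for α = 0.001, one-sided)
z_β = 0.674 (for power = 0.75)
d = 0.75

n = ((3.090 + 0.674) / 0.75)²
n = (5.019)²
n ≈ 25.19
Round up to the next whole number: n = 26 pairs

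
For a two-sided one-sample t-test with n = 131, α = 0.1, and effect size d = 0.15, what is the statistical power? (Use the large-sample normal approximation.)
Power ≈ 0.53

Power calculation (one-sample t-test, normal approximation):
z_β = d · √n - z_{α/2}
z_β = 0.15 · √131 - 1.645
z_β = 0.15 · 11.446 - 1.645
z_β = 0.072

Power = Φ(z_β) = Φ(0.072) ≈ 0.529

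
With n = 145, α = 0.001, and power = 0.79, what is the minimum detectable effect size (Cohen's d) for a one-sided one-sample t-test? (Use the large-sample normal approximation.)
d ≈ 0.32

Minimum detectable effect (one-sample t-test, normal approximation):
d = (z_α + z_β) / √n
d = (3.090 + 0.806) / √145
d = 3.897 / 12.042
d ≈ 0.32

By Cohen's convention (0.2 small / 0.5 medium / 0.8 large): small effect.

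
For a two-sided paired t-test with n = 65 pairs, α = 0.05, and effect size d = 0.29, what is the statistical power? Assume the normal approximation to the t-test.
Power ≈ 0.65

Power calculation (paired t-test, normal approximation):
z_β = d · √n - z_{α/2}
z_β = 0.29 · √65 - 1.960
z_β = 0.29 · 8.062 - 1.960
z_β = 0.378

Power = Φ(z_β) = Φ(0.378) ≈ 0.647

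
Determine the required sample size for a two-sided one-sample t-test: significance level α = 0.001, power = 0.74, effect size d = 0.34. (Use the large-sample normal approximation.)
n = 134

Sample size formula (one-sample t-test, normal approximation):
n = ((z_{α/2} + z_β) / d)²

z_{α/2} = 3.291 (for α = 0.001, two-sided)
z_β = 0.643 (for power = 0.74)
d = 0.34

n = ((3.291 + 0.643) / 0.34)²
n = (11.571)²
n ≈ 133.89
Round up to the next whole number: n = 134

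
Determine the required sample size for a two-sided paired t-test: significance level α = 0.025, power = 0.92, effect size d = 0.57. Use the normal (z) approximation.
n = 41 pairs

Sample size formula (paired t-test, normal approximation):
n = ((z_{α/2} + z_β) / d)²

z_{α/2} = 2.241 (for α = 0.025, two-sided)
z_β = 1.405 (for power = 0.92)
d = 0.57

n = ((2.241 + 1.405) / 0.57)²
n = (6.396)²
n ≈ 40.91
Round up to the next whole number: n = 41 pairs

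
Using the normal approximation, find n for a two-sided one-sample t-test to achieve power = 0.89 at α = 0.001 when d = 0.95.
n = 23

Sample size formula (one-sample t-test, normal approximation):
n = ((z_{α/2} + z_β) / d)²

z_{α/2} = 3.291 (for α = 0.001, two-sided)
z_β = 1.227 (for power = 0.89)
d = 0.95

n = ((3.291 + 1.227) / 0.95)²
n = (4.756)²
n ≈ 22.62
Round up to the next whole number: n = 23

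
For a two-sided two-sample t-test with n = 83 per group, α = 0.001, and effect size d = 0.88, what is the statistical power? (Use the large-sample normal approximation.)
Power ≈ 0.99

Power calculation (two-sample t-test, normal approximation):
z_β = d · √(n/2) - z_{α/2}
z_β = 0.88 · √(83/2) - 3.291
z_β = 0.88 · 6.442 - 3.291
z_β = 2.378

Power = Φ(z_β) = Φ(2.378) ≈ 0.991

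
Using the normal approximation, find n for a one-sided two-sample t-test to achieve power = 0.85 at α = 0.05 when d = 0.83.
n = 21 per group

Sample size formula (two-sample t-test, normal approximation):
n = 2 · ((z_α + z_β) / d)²

z_α = 1.645 (for α = 0.05, one-sided)
z_β = 1.036 (for power = 0.85)
d = 0.83

n = 2 · ((1.645 + 1.036) / 0.83)²
n = 2 · (3.230)²
n ≈ 20.87
Round up to the next whole number: n = 21 per group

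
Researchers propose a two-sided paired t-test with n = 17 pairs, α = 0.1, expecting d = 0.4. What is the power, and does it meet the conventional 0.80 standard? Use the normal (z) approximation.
Power ≈ 0.50; the study is underpowered (power < 0.80)

Power calculation (paired t-test, normal approximation):
z_β = d · √n - z_{α/2}
z_β = 0.4 · √17 - 1.645
z_β = 0.4 · 4.123 - 1.645
z_β = 0.004

Power = Φ(z_β) = Φ(0.004) ≈ 0.502

Effect size d = 0.4 is small by Cohen's convention (0.2/0.5/0.8).

Threshold: power ≥ 0.80 is conventionally adequate.
Power ≈ 0.50 → the study is underpowered (power < 0.80).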